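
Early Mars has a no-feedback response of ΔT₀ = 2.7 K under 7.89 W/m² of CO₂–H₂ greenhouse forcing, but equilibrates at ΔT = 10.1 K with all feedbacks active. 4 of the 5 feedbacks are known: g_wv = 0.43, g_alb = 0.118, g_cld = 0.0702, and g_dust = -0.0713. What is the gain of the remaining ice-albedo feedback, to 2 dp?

0.19

Amplification A = ΔT/ΔT₀ = 10.1/2.7 = 3.741.
Total gain g = 1 − 1/A = 1 − 1/3.741 = 0.7327.
Known gains sum to 0.43 + 0.118 + 0.0702 − 0.0713 = 0.5469.
g_ice = 0.7327 − 0.5469 = 0.19.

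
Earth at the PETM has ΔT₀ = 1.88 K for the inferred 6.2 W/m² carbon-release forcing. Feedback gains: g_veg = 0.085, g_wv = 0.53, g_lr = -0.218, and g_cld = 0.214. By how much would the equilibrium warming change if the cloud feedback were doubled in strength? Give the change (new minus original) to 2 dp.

5.91 K

Original: g = 0.611, ΔT = 1.88/(1−0.611) = 4.8329 K.
With doubled cloud: g' = 0.825, ΔT' = 1.88/(1−0.825) = 10.7429 K.
Change = 10.7429 − 4.8329 = 5.91 K.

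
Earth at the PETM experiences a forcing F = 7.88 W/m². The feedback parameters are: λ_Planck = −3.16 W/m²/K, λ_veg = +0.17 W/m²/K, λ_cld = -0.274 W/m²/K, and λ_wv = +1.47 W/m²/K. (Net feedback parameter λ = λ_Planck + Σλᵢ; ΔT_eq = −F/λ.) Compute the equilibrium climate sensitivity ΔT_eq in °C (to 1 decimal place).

4.4 °C

Net feedback parameter λ = (−3.16) + (+0.17) + (-0.274) + (+1.47) = -1.794 W/m²/K.
ΔT = −F/λ = −7.88/(-1.794) = 4.4 °C.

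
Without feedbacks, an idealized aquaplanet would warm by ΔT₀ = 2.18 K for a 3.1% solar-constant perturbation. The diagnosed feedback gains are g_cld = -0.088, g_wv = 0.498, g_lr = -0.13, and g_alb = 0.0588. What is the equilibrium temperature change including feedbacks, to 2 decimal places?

Total gain g = -0.088 + 0.498 − 0.13 + 0.0588 = 0.3388.
Amplification A = 1/(1 − 0.3388) = 1.512.
ΔT = 2.18 × 1.512 = 3.30 K.

3.30 K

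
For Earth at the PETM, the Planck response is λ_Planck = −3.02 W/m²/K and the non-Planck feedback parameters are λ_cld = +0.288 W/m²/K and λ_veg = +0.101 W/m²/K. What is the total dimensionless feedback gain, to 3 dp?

0.129

Convert to gains: g_cld = 0.288/3.02 = 0.09536; g_veg = 0.101/3.02 = 0.03344.
Total gain g = 0.1288.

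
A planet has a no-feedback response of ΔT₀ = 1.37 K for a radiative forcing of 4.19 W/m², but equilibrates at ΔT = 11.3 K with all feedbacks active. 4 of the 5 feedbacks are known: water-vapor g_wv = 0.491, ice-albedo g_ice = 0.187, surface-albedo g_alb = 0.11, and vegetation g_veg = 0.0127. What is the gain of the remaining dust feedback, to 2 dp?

Amplification A = ΔT/ΔT₀ = 11.3/1.37 = 8.248.
Total gain g = 1 − 1/A = 1 − 1/8.248 = 0.8788.
Known gains sum to 0.491 + 0.187 + 0.11 + 0.0127 = 0.8007.
g_dust = 0.8788 − 0.8007 = 0.08.

0.08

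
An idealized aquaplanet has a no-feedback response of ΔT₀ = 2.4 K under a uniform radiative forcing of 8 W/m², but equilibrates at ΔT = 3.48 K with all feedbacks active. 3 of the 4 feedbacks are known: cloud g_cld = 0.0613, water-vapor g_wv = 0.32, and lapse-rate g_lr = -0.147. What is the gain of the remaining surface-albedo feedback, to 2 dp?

Amplification A = ΔT/ΔT₀ = 3.48/2.4 = 1.45.
Total gain g = 1 − 1/A = 1 − 1/1.45 = 0.3103.
Known gains sum to 0.0613 + 0.32 − 0.147 = 0.2343.
g_alb = 0.3103 − 0.2343 = 0.08.

0.08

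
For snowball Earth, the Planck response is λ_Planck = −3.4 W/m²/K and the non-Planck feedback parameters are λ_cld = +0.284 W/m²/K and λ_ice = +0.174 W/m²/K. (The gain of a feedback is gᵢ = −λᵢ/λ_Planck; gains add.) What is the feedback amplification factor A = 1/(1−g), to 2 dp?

1.16

Convert to gains: g_cld = 0.284/3.4 = 0.08353; g_ice = 0.174/3.4 = 0.05118.
Total gain g = 0.13471.
A = 1/(1 − 0.13471) = 1.16.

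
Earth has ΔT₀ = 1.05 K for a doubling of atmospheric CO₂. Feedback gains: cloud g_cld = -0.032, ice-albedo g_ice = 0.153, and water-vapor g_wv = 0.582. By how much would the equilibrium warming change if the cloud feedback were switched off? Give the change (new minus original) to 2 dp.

Original: g = 0.703, ΔT = 1.05/(1−0.703) = 3.5354 K.
Without cloud: g' = 0.735, ΔT' = 1.05/(1−0.735) = 3.9623 K.
Change = 3.9623 − 3.5354 = 0.43 K.

0.43 K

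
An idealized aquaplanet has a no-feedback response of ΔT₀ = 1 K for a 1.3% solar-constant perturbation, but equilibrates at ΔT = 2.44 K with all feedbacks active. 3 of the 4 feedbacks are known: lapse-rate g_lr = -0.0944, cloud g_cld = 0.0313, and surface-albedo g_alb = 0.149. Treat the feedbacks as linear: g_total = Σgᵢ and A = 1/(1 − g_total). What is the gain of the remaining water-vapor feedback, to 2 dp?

0.50

Amplification A = ΔT/ΔT₀ = 2.44/1 = 2.44.
Total gain g = 1 − 1/A = 1 − 1/2.44 = 0.5902.
Known gains sum to -0.0944 + 0.0313 + 0.149 = 0.0859.
g_wv = 0.5902 − 0.0859 = 0.50.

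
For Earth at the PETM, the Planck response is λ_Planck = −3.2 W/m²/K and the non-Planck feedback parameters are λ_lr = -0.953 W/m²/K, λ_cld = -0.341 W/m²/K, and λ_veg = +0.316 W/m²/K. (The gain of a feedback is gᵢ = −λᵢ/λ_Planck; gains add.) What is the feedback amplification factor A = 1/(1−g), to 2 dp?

Convert to gains: g_lr = -0.953/3.2 = -0.2978; g_cld = -0.341/3.2 = -0.1066; g_veg = 0.316/3.2 = 0.09875.
Total gain g = -0.30565.
A = 1/(1 + 0.30565) = 0.77.

0.77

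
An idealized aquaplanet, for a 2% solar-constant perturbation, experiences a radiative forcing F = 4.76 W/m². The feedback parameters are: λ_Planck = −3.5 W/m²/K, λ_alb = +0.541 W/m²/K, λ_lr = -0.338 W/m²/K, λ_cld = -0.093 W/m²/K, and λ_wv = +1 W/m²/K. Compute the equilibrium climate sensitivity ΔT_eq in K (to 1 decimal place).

2.0 K

Net feedback parameter λ = (−3.5) + (+0.541) + (-0.338) + (-0.093) + (+1) = -2.39 W/m²/K.
ΔT = −F/λ = −4.76/(-2.39) = 2.0 K.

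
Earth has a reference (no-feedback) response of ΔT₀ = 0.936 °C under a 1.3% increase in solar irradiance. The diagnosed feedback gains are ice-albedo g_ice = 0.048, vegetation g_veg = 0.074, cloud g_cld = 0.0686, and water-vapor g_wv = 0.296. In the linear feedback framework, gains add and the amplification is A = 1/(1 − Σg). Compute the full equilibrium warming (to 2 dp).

1.82 °C

Total gain g = 0.048 + 0.074 + 0.0686 + 0.296 = 0.4866.
Amplification A = 1/(1 − 0.4866) = 1.948.
ΔT = 0.936 × 1.948 = 1.82 °C.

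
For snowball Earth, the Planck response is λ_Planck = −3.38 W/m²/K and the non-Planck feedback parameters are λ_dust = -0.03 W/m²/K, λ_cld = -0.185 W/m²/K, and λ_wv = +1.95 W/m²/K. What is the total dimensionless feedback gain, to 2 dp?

0.51

Convert to gains: g_dust = -0.03/3.38 = -0.008876; g_cld = -0.185/3.38 = -0.05473; g_wv = 1.95/3.38 = 0.5769.
Total gain g = 0.513294.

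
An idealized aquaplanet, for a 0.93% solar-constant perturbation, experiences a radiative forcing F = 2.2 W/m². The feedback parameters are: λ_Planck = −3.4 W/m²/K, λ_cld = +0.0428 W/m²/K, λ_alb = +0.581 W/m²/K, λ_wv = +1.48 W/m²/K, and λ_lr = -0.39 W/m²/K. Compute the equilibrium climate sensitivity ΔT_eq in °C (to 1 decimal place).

Net feedback parameter λ = (−3.4) + (+0.0428) + (+0.581) + (+1.48) + (-0.39) = -1.6862 W/m²/K.
ΔT = −F/λ = −2.2/(-1.6862) = 1.3 °C.

1.3 °C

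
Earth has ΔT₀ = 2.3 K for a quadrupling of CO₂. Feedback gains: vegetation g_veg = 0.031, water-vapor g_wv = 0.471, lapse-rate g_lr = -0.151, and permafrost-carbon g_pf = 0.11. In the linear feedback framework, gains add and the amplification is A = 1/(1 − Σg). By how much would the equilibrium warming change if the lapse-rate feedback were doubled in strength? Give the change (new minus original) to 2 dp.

Original: g = 0.461, ΔT = 2.3/(1−0.461) = 4.2672 K.
With doubled lapse-rate: g' = 0.31, ΔT' = 2.3/(1−0.31) = 3.3333 K.
Change = 3.3333 − 4.2672 = -0.93 K.

-0.93 K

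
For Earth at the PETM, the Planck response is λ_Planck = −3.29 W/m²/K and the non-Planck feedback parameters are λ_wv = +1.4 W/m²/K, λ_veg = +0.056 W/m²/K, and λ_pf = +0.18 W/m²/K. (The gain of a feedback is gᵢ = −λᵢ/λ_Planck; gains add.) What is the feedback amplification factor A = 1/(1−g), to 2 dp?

Convert to gains: g_wv = 1.4/3.29 = 0.4255; g_veg = 0.056/3.29 = 0.01702; g_pf = 0.18/3.29 = 0.05471.
Total gain g = 0.49723.
A = 1/(1 − 0.49723) = 1.99.

1.99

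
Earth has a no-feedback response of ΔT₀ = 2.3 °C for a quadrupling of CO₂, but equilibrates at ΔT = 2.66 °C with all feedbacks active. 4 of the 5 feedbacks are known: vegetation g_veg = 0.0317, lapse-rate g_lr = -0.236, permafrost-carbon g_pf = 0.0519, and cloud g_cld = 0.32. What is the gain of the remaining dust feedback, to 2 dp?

-0.03

Amplification A = ΔT/ΔT₀ = 2.66/2.3 = 1.157.
Total gain g = 1 − 1/A = 1 − 1/1.157 = 0.1357.
Known gains sum to 0.0317 − 0.236 + 0.0519 + 0.32 = 0.1676.
g_dust = 0.1357 − 0.1676 = -0.03.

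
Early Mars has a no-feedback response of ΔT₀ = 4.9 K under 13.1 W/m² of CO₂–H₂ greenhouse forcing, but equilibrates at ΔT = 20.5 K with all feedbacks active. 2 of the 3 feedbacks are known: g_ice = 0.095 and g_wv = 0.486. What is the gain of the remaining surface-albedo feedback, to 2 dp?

0.18

Amplification A = ΔT/ΔT₀ = 20.5/4.9 = 4.184.
Total gain g = 1 − 1/A = 1 − 1/4.184 = 0.761.
Known gains sum to 0.095 + 0.486 = 0.581.
g_alb = 0.761 − 0.581 = 0.18.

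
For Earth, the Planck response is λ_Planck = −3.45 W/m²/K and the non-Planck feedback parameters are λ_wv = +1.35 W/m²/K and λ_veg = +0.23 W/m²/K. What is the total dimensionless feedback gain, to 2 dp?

0.46

Convert to gains: g_wv = 1.35/3.45 = 0.3913; g_veg = 0.23/3.45 = 0.06667.
Total gain g = 0.45797.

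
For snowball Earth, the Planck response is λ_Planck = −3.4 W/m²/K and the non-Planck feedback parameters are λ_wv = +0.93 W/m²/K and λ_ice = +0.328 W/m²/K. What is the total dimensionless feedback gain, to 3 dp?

Convert to gains: g_wv = 0.93/3.4 = 0.2735; g_ice = 0.328/3.4 = 0.09647.
Total gain g = 0.36997.

0.370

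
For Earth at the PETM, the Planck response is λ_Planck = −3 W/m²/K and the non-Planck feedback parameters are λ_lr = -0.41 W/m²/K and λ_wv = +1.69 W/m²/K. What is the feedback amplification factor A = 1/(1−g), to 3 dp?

Convert to gains: g_lr = -0.41/3 = -0.1367; g_wv = 1.69/3 = 0.5633.
Total gain g = 0.4266.
A = 1/(1 − 0.4266) = 1.744.

1.744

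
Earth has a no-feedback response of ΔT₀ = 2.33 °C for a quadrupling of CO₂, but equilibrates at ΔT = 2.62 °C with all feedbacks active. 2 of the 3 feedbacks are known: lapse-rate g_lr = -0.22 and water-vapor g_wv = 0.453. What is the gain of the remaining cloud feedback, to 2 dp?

Amplification A = ΔT/ΔT₀ = 2.62/2.33 = 1.124.
Total gain g = 1 − 1/A = 1 − 1/1.124 = 0.1103.
Known gains sum to -0.22 + 0.453 = 0.233.
g_cld = 0.1103 − 0.233 = -0.12.

-0.12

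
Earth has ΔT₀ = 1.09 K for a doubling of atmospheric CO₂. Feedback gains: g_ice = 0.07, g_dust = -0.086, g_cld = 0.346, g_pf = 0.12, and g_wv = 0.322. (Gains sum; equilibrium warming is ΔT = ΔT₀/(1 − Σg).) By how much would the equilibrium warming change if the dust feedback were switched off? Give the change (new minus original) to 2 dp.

2.90 K

Original: g = 0.772, ΔT = 1.09/(1−0.772) = 4.7807 K.
Without dust: g' = 0.858, ΔT' = 1.09/(1−0.858) = 7.6761 K.
Change = 7.6761 − 4.7807 = 2.90 K.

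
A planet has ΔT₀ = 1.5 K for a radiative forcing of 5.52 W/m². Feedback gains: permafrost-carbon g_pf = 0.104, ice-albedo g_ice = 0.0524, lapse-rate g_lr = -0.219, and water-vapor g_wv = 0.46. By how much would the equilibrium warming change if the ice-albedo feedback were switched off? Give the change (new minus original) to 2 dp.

-0.20 K

Original: g = 0.3974, ΔT = 1.5/(1−0.3974) = 2.4892 K.
Without ice-albedo: g' = 0.345, ΔT' = 1.5/(1−0.345) = 2.2901 K.
Change = 2.2901 − 2.4892 = -0.20 K.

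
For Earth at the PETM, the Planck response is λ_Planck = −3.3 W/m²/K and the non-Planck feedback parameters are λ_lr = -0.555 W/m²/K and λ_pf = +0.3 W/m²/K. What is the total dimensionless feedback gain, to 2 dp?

-0.08

Convert to gains: g_lr = -0.555/3.3 = -0.1682; g_pf = 0.3/3.3 = 0.09091.
Total gain g = -0.07729.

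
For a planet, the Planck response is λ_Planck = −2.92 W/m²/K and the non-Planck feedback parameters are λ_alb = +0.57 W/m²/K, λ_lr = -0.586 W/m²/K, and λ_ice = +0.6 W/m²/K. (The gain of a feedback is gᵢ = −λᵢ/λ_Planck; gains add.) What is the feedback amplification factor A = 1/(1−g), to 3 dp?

Convert to gains: g_alb = 0.57/2.92 = 0.1952; g_lr = -0.586/2.92 = -0.2007; g_ice = 0.6/2.92 = 0.2055.
Total gain g = 0.2.
A = 1/(1 − 0.2) = 1.250.

1.250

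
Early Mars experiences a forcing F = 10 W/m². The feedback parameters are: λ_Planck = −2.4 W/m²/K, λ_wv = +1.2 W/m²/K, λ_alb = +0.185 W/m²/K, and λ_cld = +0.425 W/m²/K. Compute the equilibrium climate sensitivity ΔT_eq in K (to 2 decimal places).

16.95 K

Net feedback parameter λ = (−2.4) + (+1.2) + (+0.185) + (+0.425) = -0.59 W/m²/K.
ΔT = −F/λ = −10/(-0.59) = 16.95 K.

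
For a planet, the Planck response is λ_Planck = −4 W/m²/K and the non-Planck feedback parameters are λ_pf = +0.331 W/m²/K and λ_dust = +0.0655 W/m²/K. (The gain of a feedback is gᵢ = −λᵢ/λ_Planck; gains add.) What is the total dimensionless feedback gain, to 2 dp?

0.10

Convert to gains: g_pf = 0.331/4 = 0.08275; g_dust = 0.0655/4 = 0.01638.
Total gain g = 0.09913.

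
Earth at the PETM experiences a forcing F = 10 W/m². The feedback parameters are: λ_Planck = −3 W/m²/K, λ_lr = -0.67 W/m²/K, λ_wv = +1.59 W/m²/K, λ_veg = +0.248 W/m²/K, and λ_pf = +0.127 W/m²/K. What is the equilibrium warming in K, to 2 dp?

Net feedback parameter λ = (−3) + (-0.67) + (+1.59) + (+0.248) + (+0.127) = -1.705 W/m²/K.
ΔT = −F/λ = −10/(-1.705) = 5.87 K.

5.87 K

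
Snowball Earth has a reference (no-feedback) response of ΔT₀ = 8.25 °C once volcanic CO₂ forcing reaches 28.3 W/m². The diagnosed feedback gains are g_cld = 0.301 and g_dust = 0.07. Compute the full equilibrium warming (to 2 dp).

Total gain g = 0.301 + 0.07 = 0.371.
Amplification A = 1/(1 − 0.371) = 1.59.
ΔT = 8.25 × 1.59 = 13.12 °C.

13.12 °C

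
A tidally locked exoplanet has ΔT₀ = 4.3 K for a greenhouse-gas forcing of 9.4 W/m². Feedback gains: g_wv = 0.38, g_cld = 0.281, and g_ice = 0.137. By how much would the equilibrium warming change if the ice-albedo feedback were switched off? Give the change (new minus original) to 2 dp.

-8.60 K

Original: g = 0.798, ΔT = 4.3/(1−0.798) = 21.2871 K.
Without ice-albedo: g' = 0.661, ΔT' = 4.3/(1−0.661) = 12.6844 K.
Change = 12.6844 − 21.2871 = -8.60 K.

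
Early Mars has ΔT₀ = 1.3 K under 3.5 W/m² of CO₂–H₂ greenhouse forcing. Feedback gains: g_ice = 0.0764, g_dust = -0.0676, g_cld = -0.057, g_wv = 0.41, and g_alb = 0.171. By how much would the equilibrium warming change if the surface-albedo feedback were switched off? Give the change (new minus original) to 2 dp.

-0.75 K

Original: g = 0.5328, ΔT = 1.3/(1−0.5328) = 2.7825 K.
Without surface-albedo: g' = 0.3618, ΔT' = 1.3/(1−0.3618) = 2.0370 K.
Change = 2.0370 − 2.7825 = -0.75 K.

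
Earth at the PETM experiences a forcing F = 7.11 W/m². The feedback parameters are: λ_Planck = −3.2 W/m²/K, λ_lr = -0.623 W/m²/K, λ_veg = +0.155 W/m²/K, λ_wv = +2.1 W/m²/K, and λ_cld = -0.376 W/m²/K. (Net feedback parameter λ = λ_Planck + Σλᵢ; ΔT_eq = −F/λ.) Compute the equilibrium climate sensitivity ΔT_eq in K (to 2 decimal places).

Net feedback parameter λ = (−3.2) + (-0.623) + (+0.155) + (+2.1) + (-0.376) = -1.944 W/m²/K.
ΔT = −F/λ = −7.11/(-1.944) = 3.66 K.

3.66 K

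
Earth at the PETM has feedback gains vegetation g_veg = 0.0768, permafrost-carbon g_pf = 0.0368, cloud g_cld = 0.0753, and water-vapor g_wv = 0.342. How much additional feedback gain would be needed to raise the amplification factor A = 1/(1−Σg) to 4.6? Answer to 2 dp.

Current total gain = 0.5309.
Target gain for A = 4.6: g* = 1 − 1/4.6 = 0.7826.
Additional gain needed = 0.7826 − 0.5309 = 0.25.

0.25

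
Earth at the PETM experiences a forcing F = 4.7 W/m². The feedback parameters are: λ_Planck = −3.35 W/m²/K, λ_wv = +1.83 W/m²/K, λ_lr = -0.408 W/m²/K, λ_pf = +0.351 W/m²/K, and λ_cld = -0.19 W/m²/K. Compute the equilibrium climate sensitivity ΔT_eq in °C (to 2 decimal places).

2.66 °C

Net feedback parameter λ = (−3.35) + (+1.83) + (-0.408) + (+0.351) + (-0.19) = -1.767 W/m²/K.
ΔT = −F/λ = −4.7/(-1.767) = 2.66 °C.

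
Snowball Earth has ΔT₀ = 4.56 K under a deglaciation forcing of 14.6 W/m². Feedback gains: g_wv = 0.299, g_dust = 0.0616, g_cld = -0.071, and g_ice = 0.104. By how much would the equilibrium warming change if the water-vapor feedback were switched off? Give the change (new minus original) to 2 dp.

Original: g = 0.3936, ΔT = 4.56/(1−0.3936) = 7.5198 K.
Without water-vapor: g' = 0.0946, ΔT' = 4.56/(1−0.0946) = 5.0364 K.
Change = 5.0364 − 7.5198 = -2.48 K.

-2.48 K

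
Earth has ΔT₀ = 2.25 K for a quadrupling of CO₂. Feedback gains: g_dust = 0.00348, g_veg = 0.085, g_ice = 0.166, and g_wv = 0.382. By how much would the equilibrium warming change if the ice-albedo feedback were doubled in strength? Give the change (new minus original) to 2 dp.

5.20 K

Original: g = 0.63648, ΔT = 2.25/(1−0.63648) = 6.1895 K.
With doubled ice-albedo: g' = 0.80248, ΔT' = 2.25/(1−0.80248) = 11.3913 K.
Change = 11.3913 − 6.1895 = 5.20 K.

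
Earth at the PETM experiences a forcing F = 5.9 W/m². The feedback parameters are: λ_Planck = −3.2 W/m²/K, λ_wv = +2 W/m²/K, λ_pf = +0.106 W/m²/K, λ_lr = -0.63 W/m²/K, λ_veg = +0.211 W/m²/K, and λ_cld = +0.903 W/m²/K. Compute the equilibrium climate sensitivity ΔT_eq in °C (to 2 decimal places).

9.67 °C

Net feedback parameter λ = (−3.2) + (+2) + (+0.106) + (-0.63) + (+0.211) + (+0.903) = -0.61 W/m²/K.
ΔT = −F/λ = −5.9/(-0.61) = 9.67 °C.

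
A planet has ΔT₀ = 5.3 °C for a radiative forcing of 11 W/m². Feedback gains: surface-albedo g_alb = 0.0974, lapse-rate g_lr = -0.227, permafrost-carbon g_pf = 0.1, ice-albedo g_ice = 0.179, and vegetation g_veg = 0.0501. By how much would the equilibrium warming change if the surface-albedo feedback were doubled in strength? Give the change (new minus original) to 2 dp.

Original: g = 0.1995, ΔT = 5.3/(1−0.1995) = 6.6209 °C.
With doubled surface-albedo: g' = 0.2969, ΔT' = 5.3/(1−0.2969) = 7.5380 °C.
Change = 7.5380 − 6.6209 = 0.92 °C.

0.92 °C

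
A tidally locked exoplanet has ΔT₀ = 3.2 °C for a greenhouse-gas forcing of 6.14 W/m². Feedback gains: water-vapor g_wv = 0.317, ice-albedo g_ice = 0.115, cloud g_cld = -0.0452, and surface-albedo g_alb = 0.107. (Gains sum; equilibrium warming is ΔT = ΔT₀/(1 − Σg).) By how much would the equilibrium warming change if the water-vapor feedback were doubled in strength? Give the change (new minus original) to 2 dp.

10.59 °C

Original: g = 0.4938, ΔT = 3.2/(1−0.4938) = 6.3216 °C.
With doubled water-vapor: g' = 0.8108, ΔT' = 3.2/(1−0.8108) = 16.9133 °C.
Change = 16.9133 − 6.3216 = 10.59 °C.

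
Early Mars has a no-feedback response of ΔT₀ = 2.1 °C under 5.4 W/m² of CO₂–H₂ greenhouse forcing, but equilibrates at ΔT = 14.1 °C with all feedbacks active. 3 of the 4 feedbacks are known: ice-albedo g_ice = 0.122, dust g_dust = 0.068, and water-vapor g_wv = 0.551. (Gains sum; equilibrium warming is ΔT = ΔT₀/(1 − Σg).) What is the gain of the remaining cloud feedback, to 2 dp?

Amplification A = ΔT/ΔT₀ = 14.1/2.1 = 6.714.
Total gain g = 1 − 1/A = 1 − 1/6.714 = 0.8511.
Known gains sum to 0.122 + 0.068 + 0.551 = 0.741.
g_cld = 0.8511 − 0.741 = 0.11.

0.11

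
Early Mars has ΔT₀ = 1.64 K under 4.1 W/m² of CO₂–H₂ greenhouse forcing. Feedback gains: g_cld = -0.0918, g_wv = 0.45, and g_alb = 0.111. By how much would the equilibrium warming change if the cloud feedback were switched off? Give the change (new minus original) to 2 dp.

Original: g = 0.4692, ΔT = 1.64/(1−0.4692) = 3.0897 K.
Without cloud: g' = 0.561, ΔT' = 1.64/(1−0.561) = 3.7358 K.
Change = 3.7358 − 3.0897 = 0.65 K.

0.65 K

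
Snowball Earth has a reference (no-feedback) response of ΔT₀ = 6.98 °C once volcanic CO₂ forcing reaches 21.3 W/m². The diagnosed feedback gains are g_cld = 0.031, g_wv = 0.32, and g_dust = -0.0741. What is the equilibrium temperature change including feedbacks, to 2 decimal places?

Total gain g = 0.031 + 0.32 − 0.0741 = 0.2769.
Amplification A = 1/(1 − 0.2769) = 1.383.
ΔT = 6.98 × 1.383 = 9.65 °C.

9.65 °C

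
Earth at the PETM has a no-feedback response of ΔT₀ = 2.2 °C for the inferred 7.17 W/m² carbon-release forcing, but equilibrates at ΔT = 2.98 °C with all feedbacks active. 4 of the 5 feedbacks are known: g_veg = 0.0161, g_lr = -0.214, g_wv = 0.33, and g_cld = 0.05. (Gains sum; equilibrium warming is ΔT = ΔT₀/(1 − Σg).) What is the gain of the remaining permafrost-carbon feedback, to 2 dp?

0.08

Amplification A = ΔT/ΔT₀ = 2.98/2.2 = 1.355.
Total gain g = 1 − 1/A = 1 − 1/1.355 = 0.262.
Known gains sum to 0.0161 − 0.214 + 0.33 + 0.05 = 0.1821.
g_pf = 0.262 − 0.1821 = 0.08.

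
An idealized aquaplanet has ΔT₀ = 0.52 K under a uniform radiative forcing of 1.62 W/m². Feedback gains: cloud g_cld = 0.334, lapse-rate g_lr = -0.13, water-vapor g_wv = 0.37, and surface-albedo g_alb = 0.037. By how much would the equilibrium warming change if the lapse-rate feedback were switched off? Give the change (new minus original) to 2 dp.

0.67 K

Original: g = 0.611, ΔT = 0.52/(1−0.611) = 1.3368 K.
Without lapse-rate: g' = 0.741, ΔT' = 0.52/(1−0.741) = 2.0077 K.
Change = 2.0077 − 1.3368 = 0.67 K.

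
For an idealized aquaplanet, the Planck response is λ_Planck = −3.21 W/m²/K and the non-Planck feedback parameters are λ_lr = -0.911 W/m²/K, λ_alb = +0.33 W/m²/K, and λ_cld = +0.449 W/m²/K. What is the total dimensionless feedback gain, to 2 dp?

Convert to gains: g_lr = -0.911/3.21 = -0.2838; g_alb = 0.33/3.21 = 0.1028; g_cld = 0.449/3.21 = 0.1399.
Total gain g = -0.0411.

-0.04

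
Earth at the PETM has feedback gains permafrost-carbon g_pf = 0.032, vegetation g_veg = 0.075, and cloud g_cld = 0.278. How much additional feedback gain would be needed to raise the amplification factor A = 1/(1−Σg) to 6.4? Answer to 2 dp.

0.46

Current total gain = 0.385.
Target gain for A = 6.4: g* = 1 − 1/6.4 = 0.8438.
Additional gain needed = 0.8438 − 0.385 = 0.46.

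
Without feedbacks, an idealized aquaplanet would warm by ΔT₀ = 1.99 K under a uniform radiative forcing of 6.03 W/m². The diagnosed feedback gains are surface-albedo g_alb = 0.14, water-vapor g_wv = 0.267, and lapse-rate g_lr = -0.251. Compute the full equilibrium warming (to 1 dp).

Total gain g = 0.14 + 0.267 − 0.251 = 0.156.
Amplification A = 1/(1 − 0.156) = 1.185.
ΔT = 1.99 × 1.185 = 2.4 K.

2.4 K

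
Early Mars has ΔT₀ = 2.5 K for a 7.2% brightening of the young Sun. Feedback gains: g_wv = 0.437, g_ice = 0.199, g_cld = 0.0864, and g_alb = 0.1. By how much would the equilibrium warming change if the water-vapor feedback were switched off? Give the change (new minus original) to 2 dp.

-10.01 K

Original: g = 0.8224, ΔT = 2.5/(1−0.8224) = 14.0766 K.
Without water-vapor: g' = 0.3854, ΔT' = 2.5/(1−0.3854) = 4.0677 K.
Change = 4.0677 − 14.0766 = -10.01 K.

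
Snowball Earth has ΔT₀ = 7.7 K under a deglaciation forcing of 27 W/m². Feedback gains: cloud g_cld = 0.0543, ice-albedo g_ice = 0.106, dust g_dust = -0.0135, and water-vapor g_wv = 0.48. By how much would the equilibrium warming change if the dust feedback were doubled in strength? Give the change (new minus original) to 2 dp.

-0.72 K

Original: g = 0.6268, ΔT = 7.7/(1−0.6268) = 20.6324 K.
With doubled dust: g' = 0.6133, ΔT' = 7.7/(1−0.6133) = 19.9121 K.
Change = 19.9121 − 20.6324 = -0.72 K.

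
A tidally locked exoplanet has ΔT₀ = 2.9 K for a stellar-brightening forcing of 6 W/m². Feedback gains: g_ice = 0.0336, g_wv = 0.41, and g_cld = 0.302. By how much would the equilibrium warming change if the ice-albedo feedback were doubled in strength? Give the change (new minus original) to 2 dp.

1.73 K

Original: g = 0.7456, ΔT = 2.9/(1−0.7456) = 11.3994 K.
With doubled ice-albedo: g' = 0.7792, ΔT' = 2.9/(1−0.7792) = 13.1341 K.
Change = 13.1341 − 11.3994 = 1.73 K.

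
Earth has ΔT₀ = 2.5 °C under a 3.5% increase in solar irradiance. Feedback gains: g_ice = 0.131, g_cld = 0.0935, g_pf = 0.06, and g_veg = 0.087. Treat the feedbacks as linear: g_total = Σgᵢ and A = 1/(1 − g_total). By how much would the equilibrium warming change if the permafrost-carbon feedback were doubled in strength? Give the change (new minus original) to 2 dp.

0.42 °C

Original: g = 0.3715, ΔT = 2.5/(1−0.3715) = 3.9777 °C.
With doubled permafrost-carbon: g' = 0.4315, ΔT' = 2.5/(1−0.4315) = 4.3975 °C.
Change = 4.3975 − 3.9777 = 0.42 °C.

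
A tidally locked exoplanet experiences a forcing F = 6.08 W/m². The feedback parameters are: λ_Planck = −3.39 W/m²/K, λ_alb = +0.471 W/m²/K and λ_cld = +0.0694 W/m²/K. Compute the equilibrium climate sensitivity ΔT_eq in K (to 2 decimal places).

2.13 K

Net feedback parameter λ = (−3.39) + (+0.471) + (+0.0694) = -2.8496 W/m²/K.
ΔT = −F/λ = −6.08/(-2.8496) = 2.13 K.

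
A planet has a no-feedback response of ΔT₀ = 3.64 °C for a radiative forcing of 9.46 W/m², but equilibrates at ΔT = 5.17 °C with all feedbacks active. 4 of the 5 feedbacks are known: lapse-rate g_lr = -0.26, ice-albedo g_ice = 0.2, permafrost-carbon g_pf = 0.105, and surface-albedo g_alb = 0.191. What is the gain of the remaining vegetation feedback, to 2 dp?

0.06

Amplification A = ΔT/ΔT₀ = 5.17/3.64 = 1.42.
Total gain g = 1 − 1/A = 1 − 1/1.42 = 0.2958.
Known gains sum to -0.26 + 0.2 + 0.105 + 0.191 = 0.236.
g_veg = 0.2958 − 0.236 = 0.06.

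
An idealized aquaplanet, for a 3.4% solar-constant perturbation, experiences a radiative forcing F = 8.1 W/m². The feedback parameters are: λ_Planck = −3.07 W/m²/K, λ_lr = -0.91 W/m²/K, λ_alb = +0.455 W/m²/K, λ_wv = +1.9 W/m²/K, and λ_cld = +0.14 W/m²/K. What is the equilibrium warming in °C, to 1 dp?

5.5 °C

Net feedback parameter λ = (−3.07) + (-0.91) + (+0.455) + (+1.9) + (+0.14) = -1.485 W/m²/K.
ΔT = −F/λ = −8.1/(-1.485) = 5.5 °C.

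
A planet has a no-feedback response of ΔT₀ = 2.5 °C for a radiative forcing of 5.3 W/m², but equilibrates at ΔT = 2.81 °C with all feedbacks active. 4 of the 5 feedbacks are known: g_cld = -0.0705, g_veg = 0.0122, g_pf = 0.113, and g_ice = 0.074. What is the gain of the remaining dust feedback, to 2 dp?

-0.02

Amplification A = ΔT/ΔT₀ = 2.81/2.5 = 1.124.
Total gain g = 1 − 1/A = 1 − 1/1.124 = 0.1103.
Known gains sum to -0.0705 + 0.0122 + 0.113 + 0.074 = 0.1287.
g_dust = 0.1103 − 0.1287 = -0.02.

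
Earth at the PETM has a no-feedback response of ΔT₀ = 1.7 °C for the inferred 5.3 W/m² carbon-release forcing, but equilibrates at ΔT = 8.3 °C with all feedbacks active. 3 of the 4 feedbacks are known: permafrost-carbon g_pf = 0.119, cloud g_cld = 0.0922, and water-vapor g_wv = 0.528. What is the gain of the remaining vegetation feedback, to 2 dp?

0.06

Amplification A = ΔT/ΔT₀ = 8.3/1.7 = 4.882.
Total gain g = 1 − 1/A = 1 − 1/4.882 = 0.7952.
Known gains sum to 0.119 + 0.0922 + 0.528 = 0.7392.
g_veg = 0.7952 − 0.7392 = 0.06.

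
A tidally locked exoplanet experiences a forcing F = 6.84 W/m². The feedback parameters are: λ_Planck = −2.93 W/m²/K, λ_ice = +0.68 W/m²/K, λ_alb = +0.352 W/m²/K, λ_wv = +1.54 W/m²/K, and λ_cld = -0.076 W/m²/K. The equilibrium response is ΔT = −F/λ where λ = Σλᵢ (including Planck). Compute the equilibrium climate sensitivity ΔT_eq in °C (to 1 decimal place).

15.8 °C

Net feedback parameter λ = (−2.93) + (+0.68) + (+0.352) + (+1.54) + (-0.076) = -0.434 W/m²/K.
ΔT = −F/λ = −6.84/(-0.434) = 15.8 °C.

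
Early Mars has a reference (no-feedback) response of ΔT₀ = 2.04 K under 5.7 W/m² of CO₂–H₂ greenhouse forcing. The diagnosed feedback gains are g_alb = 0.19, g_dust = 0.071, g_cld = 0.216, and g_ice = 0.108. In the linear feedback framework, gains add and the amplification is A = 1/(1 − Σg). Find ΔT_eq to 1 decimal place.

Total gain g = 0.19 + 0.071 + 0.216 + 0.108 = 0.585.
Amplification A = 1/(1 − 0.585) = 2.41.
ΔT = 2.04 × 2.41 = 4.9 K.

4.9 K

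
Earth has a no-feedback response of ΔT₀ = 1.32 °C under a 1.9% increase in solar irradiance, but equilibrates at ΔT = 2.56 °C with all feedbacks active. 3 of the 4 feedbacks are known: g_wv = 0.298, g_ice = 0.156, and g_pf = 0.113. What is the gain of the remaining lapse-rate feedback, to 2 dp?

Amplification A = ΔT/ΔT₀ = 2.56/1.32 = 1.939.
Total gain g = 1 − 1/A = 1 − 1/1.939 = 0.4843.
Known gains sum to 0.298 + 0.156 + 0.113 = 0.567.
g_lr = 0.4843 − 0.567 = -0.08.

-0.08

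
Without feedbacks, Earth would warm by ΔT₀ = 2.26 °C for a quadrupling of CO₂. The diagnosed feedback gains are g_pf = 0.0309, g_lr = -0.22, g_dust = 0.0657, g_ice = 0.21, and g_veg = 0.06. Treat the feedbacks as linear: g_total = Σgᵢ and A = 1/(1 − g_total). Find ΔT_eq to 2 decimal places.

2.65 °C

Total gain g = 0.0309 − 0.22 + 0.0657 + 0.21 + 0.06 = 0.1466.
Amplification A = 1/(1 − 0.1466) = 1.172.
ΔT = 2.26 × 1.172 = 2.65 °C.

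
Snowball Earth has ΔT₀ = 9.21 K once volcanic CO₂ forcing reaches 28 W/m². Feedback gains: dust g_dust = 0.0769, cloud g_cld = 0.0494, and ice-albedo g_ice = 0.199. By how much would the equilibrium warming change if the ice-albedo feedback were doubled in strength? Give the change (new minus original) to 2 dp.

Original: g = 0.3253, ΔT = 9.21/(1−0.3253) = 13.6505 K.
With doubled ice-albedo: g' = 0.5243, ΔT' = 9.21/(1−0.5243) = 19.3609 K.
Change = 19.3609 − 13.6505 = 5.71 K.

5.71 K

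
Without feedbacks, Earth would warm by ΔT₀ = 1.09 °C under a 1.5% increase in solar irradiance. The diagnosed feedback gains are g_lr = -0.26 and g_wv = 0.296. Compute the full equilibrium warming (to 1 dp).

Total gain g = -0.26 + 0.296 = 0.036.
Amplification A = 1/(1 − 0.036) = 1.037.
ΔT = 1.09 × 1.037 = 1.1 °C.

1.1 °C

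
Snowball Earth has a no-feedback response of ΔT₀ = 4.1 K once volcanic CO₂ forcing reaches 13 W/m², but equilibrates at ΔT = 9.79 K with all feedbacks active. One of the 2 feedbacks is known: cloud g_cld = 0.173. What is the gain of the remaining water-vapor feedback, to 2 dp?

0.41

Amplification A = ΔT/ΔT₀ = 9.79/4.1 = 2.388.
Total gain g = 1 − 1/A = 1 − 1/2.388 = 0.5812.
The known gain is 0.173.
g_wv = 0.5812 − 0.173 = 0.41.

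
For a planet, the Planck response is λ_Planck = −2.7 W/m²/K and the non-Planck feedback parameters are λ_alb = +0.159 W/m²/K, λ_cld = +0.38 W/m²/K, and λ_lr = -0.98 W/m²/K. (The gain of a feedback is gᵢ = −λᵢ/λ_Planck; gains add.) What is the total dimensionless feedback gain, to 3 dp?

-0.163

Convert to gains: g_alb = 0.159/2.7 = 0.05889; g_cld = 0.38/2.7 = 0.1407; g_lr = -0.98/2.7 = -0.363.
Total gain g = -0.16341.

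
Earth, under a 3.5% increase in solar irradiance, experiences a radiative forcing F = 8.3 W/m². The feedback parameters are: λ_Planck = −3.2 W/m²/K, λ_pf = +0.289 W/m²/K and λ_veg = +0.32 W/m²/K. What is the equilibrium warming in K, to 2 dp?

3.20 K

Net feedback parameter λ = (−3.2) + (+0.289) + (+0.32) = -2.591 W/m²/K.
ΔT = −F/λ = −8.3/(-2.591) = 3.20 K.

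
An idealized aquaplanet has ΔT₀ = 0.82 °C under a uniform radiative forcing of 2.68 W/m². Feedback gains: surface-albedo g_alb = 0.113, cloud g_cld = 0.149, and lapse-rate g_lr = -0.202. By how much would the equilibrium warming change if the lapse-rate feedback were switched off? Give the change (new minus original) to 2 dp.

Original: g = 0.06, ΔT = 0.82/(1−0.06) = 0.8723 °C.
Without lapse-rate: g' = 0.262, ΔT' = 0.82/(1−0.262) = 1.1111 °C.
Change = 1.1111 − 0.8723 = 0.24 °C.

0.24 °C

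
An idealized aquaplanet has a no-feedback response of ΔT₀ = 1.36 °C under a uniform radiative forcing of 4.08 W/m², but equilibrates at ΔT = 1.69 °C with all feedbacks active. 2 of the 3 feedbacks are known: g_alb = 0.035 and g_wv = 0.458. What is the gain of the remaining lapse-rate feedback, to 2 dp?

-0.30

Amplification A = ΔT/ΔT₀ = 1.69/1.36 = 1.243.
Total gain g = 1 − 1/A = 1 − 1/1.243 = 0.1955.
Known gains sum to 0.035 + 0.458 = 0.493.
g_lr = 0.1955 − 0.493 = -0.30.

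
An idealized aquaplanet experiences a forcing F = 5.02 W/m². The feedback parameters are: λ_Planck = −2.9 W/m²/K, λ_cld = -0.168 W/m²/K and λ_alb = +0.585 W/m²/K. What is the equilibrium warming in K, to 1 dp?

Net feedback parameter λ = (−2.9) + (-0.168) + (+0.585) = -2.483 W/m²/K.
ΔT = −F/λ = −5.02/(-2.483) = 2.0 K.

2.0 K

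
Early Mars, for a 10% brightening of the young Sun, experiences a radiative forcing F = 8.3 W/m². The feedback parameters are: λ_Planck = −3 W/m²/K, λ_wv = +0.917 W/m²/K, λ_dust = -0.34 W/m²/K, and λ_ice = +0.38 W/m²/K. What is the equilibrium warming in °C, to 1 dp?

Net feedback parameter λ = (−3) + (+0.917) + (-0.34) + (+0.38) = -2.043 W/m²/K.
ΔT = −F/λ = −8.3/(-2.043) = 4.1 °C.

4.1 °C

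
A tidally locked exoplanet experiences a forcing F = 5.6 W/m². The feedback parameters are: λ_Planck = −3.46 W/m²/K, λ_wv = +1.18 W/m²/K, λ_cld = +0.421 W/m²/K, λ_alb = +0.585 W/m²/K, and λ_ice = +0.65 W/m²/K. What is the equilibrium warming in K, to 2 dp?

Net feedback parameter λ = (−3.46) + (+1.18) + (+0.421) + (+0.585) + (+0.65) = -0.624 W/m²/K.
ΔT = −F/λ = −5.6/(-0.624) = 8.97 K.

8.97 K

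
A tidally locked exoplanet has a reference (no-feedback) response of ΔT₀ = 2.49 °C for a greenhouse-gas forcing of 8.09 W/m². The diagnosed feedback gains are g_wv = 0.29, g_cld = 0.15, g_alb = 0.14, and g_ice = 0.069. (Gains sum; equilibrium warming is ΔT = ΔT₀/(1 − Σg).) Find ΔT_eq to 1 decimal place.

Total gain g = 0.29 + 0.15 + 0.14 + 0.069 = 0.649.
Amplification A = 1/(1 − 0.649) = 2.849.
ΔT = 2.49 × 2.849 = 7.1 °C.

7.1 °C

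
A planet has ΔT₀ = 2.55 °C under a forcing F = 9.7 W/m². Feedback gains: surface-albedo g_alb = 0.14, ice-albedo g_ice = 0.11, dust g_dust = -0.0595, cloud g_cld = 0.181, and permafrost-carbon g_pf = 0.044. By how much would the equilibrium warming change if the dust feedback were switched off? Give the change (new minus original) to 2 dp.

0.49 °C

Original: g = 0.4155, ΔT = 2.55/(1−0.4155) = 4.3627 °C.
Without dust: g' = 0.475, ΔT' = 2.55/(1−0.475) = 4.8571 °C.
Change = 4.8571 − 4.3627 = 0.49 °C.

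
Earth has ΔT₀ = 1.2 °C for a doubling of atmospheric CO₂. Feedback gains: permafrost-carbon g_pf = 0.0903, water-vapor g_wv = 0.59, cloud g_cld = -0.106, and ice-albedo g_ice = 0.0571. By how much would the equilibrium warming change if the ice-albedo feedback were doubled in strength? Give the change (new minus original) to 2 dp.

Original: g = 0.6314, ΔT = 1.2/(1−0.6314) = 3.2556 °C.
With doubled ice-albedo: g' = 0.6885, ΔT' = 1.2/(1−0.6885) = 3.8523 °C.
Change = 3.8523 − 3.2556 = 0.60 °C.

0.60 °C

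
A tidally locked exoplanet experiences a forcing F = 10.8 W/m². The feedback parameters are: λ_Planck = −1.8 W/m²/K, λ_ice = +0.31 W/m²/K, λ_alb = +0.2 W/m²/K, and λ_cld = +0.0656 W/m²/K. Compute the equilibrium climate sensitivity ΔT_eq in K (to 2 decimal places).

8.82 K

Net feedback parameter λ = (−1.8) + (+0.31) + (+0.2) + (+0.0656) = -1.2244 W/m²/K.
ΔT = −F/λ = −10.8/(-1.2244) = 8.82 K.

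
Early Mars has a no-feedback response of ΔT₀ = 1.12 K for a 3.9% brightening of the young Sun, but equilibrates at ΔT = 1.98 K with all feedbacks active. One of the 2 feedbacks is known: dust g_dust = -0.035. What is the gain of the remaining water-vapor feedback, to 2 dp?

Amplification A = ΔT/ΔT₀ = 1.98/1.12 = 1.768.
Total gain g = 1 − 1/A = 1 − 1/1.768 = 0.4344.
The known gain is -0.035.
g_wv = 0.4344 + 0.035 = 0.47.

0.47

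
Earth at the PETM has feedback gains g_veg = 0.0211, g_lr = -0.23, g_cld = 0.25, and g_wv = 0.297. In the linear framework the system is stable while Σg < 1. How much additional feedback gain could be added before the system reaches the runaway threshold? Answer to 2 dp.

0.66

Current total gain = 0.0211 − 0.23 + 0.25 + 0.297 = 0.3381.
Margin to runaway = 1 − 0.3381 = 0.66.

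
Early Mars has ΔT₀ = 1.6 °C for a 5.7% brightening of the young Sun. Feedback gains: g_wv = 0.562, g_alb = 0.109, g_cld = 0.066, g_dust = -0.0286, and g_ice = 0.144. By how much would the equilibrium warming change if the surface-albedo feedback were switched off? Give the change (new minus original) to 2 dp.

-4.60 °C

Original: g = 0.8524, ΔT = 1.6/(1−0.8524) = 10.8401 °C.
Without surface-albedo: g' = 0.7434, ΔT' = 1.6/(1−0.7434) = 6.2354 °C.
Change = 6.2354 − 10.8401 = -4.60 °C.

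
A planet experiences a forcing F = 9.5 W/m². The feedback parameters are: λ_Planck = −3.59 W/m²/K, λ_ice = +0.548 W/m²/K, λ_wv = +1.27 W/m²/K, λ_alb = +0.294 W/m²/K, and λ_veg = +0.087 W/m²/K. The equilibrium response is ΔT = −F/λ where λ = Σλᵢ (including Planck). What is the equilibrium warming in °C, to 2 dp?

6.83 °C

Net feedback parameter λ = (−3.59) + (+0.548) + (+1.27) + (+0.294) + (+0.087) = -1.391 W/m²/K.
ΔT = −F/λ = −9.5/(-1.391) = 6.83 °C.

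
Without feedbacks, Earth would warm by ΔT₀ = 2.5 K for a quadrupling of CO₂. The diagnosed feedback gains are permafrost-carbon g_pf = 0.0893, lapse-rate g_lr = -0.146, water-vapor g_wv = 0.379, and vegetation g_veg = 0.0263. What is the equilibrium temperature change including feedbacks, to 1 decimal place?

3.8 K

Total gain g = 0.0893 − 0.146 + 0.379 + 0.0263 = 0.3486.
Amplification A = 1/(1 − 0.3486) = 1.535.
ΔT = 2.5 × 1.535 = 3.8 K.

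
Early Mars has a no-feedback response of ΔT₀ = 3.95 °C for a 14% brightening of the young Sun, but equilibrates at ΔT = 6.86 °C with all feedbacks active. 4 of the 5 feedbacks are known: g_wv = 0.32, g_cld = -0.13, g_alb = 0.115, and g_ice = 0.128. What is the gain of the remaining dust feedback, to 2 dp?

-0.01

Amplification A = ΔT/ΔT₀ = 6.86/3.95 = 1.737.
Total gain g = 1 − 1/A = 1 − 1/1.737 = 0.4243.
Known gains sum to 0.32 − 0.13 + 0.115 + 0.128 = 0.433.
g_dust = 0.4243 − 0.433 = -0.01.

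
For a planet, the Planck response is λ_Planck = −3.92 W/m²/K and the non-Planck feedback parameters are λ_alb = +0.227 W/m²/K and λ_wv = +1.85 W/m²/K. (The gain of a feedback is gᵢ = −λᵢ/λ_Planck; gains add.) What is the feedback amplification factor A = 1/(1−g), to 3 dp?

Convert to gains: g_alb = 0.227/3.92 = 0.05791; g_wv = 1.85/3.92 = 0.4719.
Total gain g = 0.52981.
A = 1/(1 − 0.52981) = 2.127.

2.127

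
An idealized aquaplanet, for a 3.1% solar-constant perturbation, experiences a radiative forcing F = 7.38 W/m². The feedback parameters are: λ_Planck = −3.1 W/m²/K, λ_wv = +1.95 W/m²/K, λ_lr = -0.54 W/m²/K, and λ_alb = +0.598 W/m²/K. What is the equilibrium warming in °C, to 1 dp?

6.8 °C

Net feedback parameter λ = (−3.1) + (+1.95) + (-0.54) + (+0.598) = -1.092 W/m²/K.
ΔT = −F/λ = −7.38/(-1.092) = 6.8 °C.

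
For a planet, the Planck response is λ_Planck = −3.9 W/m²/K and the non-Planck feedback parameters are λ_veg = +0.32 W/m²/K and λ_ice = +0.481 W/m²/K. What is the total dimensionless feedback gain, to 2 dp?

Convert to gains: g_veg = 0.32/3.9 = 0.08205; g_ice = 0.481/3.9 = 0.1233.
Total gain g = 0.20535.

0.21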